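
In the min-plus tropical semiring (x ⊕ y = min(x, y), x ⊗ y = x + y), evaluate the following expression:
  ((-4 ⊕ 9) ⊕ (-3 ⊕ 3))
((-4 ⊕ 9) ⊕ (-3 ⊕ 3)) = -4

Expand innermost to outermost. Recall ⊕ takes the minimum of its arguments and ⊗ takes their sum. Working out the expression ((-4 ⊕ 9) ⊕ (-3 ⊕ 3)) gives -4.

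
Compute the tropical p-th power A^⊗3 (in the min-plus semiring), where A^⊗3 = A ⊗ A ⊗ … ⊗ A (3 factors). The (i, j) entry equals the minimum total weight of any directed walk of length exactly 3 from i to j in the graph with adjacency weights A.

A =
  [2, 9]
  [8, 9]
A^⊗3 =
  [6, 13]
  [12, 19]

Each entry (A^⊗3)_ij equals the minimum over all length-3 walks i = v_0 → v_1 → … → v_3 = j of Σ_t A[v_t][v_{t+1}]. For example, for (i, j) = (0, 1) we minimise over 4 possible intermediate vertex sequences; the minimum is 13, attained along the walk 0 → 0 → 0 → 1.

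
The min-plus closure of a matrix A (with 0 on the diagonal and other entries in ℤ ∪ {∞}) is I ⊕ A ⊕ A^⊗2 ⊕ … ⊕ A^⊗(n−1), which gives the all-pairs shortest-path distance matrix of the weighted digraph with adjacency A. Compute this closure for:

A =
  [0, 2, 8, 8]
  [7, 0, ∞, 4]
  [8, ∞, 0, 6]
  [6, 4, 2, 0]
Closure =
  [0, 2, 8, 6]
  [7, 0, 6, 4]
  [8, 10, 0, 6]
  [6, 4, 2, 0]

This is the Floyd-Warshall all-pairs shortest-path computation. For each intermediate vertex k = 0, 1, …, 3, update dist[i][j] ← min(dist[i][j], dist[i][k] + dist[k][j]). The final matrix gives, for each (i, j), the minimum total weight of any directed path from i to j (possibly empty when i = j).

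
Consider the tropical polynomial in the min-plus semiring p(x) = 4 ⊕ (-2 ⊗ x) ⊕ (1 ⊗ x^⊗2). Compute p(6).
p(6) = 4

A tropical monomial a ⊗ x^⊗i evaluates to a + i · x. Evaluating each term at x = 6:
  Term 0 contributes 4 + 0 · 6 = 4
  Term 1 contributes -2 + 1 · 6 = 4
  Term 2 contributes 1 + 2 · 6 = 13
p(6) = ⊕ of these = min[4, 4, 13] = 4.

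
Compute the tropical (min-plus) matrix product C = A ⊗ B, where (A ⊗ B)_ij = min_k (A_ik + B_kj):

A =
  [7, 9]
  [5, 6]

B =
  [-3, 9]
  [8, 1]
A ⊗ B =
  [4, 10]
  [2, 7]

Apply the min-plus product entry-by-entry:
  C[0][0] = min over k of (A[0][0] + B[0][0] = 7 + -3 = 4, A[0][1] + B[1][0] = 9 + 8 = 17) = 4 (attained at k = 0)
  C[0][1] = min over k of (A[0][0] + B[0][1] = 7 + 9 = 16, A[0][1] + B[1][1] = 9 + 1 = 10) = 10 (attained at k = 1)
  C[1][0] = min over k of (A[1][0] + B[0][0] = 5 + -3 = 2, A[1][1] + B[1][0] = 6 + 8 = 14) = 2 (attained at k = 0)
  C[1][1] = min over k of (A[1][0] + B[0][1] = 5 + 9 = 14, A[1][1] + B[1][1] = 6 + 1 = 7) = 7 (attained at k = 1)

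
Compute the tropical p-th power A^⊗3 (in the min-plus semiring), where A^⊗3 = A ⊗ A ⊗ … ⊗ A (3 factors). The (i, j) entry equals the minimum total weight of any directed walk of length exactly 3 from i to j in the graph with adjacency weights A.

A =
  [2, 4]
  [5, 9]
A^⊗3 =
  [6, 8]
  [9, 11]

Each entry (A^⊗3)_ij equals the minimum over all length-3 walks i = v_0 → v_1 → … → v_3 = j of Σ_t A[v_t][v_{t+1}]. For example, for (i, j) = (0, 1) we minimise over 4 possible intermediate vertex sequences; the minimum is 8, attained along the walk 0 → 0 → 0 → 1.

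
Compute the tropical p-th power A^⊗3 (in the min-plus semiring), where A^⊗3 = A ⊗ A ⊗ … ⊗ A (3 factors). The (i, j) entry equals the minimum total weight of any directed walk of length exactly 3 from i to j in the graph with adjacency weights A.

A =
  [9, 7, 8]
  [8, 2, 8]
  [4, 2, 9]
A^⊗3 =
  [17, 11, 17]
  [12, 6, 12]
  [12, 6, 12]

Each entry (A^⊗3)_ij equals the minimum over all length-3 walks i = v_0 → v_1 → … → v_3 = j of Σ_t A[v_t][v_{t+1}]. For example, for (i, j) = (0, 2) we minimise over 9 possible intermediate vertex sequences; the minimum is 17, attained along the walk 0 → 1 → 1 → 2.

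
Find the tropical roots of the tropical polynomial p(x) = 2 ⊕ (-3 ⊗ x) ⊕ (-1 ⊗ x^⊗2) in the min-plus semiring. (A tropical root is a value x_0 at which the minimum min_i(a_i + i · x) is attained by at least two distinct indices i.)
Roots: {-2, 5}

Each tropical root is a break point of the lower envelope of the lines y = a_i + i · x (there are 3 lines, with slopes 0, 1, ..., 2). Only the lines that attain the minimum somewhere contribute to roots; other lines are dominated. Here the surviving (envelope) indices are i = 2, i = 1, i = 0.
Intersections between consecutive envelope lines give the roots: for adjacent envelope indices i < j the intersection is x = (a_i − a_j) / (j − i). Reading off the sorted break points: {-2, 5}.
Verification: at each break x_0, at least two indices attain the minimum of min_i(a_i + i · x_0).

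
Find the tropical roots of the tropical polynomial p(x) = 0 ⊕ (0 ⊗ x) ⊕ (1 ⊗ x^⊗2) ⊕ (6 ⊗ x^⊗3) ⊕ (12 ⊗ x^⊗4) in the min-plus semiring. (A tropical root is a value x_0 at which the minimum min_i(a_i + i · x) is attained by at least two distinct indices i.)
Roots: {-6, -5, -1, 0}

Each tropical root is a break point of the lower envelope of the lines y = a_i + i · x (there are 5 lines, with slopes 0, 1, ..., 4). Only the lines that attain the minimum somewhere contribute to roots; other lines are dominated. Here the surviving (envelope) indices are i = 4, i = 3, i = 2, i = 1, i = 0.
Intersections between consecutive envelope lines give the roots: for adjacent envelope indices i < j the intersection is x = (a_i − a_j) / (j − i). Reading off the sorted break points: {-6, -5, -1, 0}.
Verification: at each break x_0, at least two indices attain the minimum of min_i(a_i + i · x_0).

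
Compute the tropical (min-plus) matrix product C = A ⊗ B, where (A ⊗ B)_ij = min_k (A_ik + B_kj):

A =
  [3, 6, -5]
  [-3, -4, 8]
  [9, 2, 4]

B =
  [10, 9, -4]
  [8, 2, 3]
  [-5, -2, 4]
A ⊗ B =
  [-10, -7, -1]
  [3, -2, -7]
  [-1, 2, 5]

Apply the min-plus product entry-by-entry:
  C[0][0] = min over k of (A[0][0] + B[0][0] = 3 + 10 = 13, A[0][1] + B[1][0] = 6 + 8 = 14, A[0][2] + B[2][0] = -5 + -5 = -10) = -10 (attained at k = 2)
  C[0][1] = min over k of (A[0][0] + B[0][1] = 3 + 9 = 12, A[0][1] + B[1][1] = 6 + 2 = 8, A[0][2] + B[2][1] = -5 + -2 = -7) = -7 (attained at k = 2)
  C[0][2] = min over k of (A[0][0] + B[0][2] = 3 + -4 = -1, A[0][1] + B[1][2] = 6 + 3 = 9, A[0][2] + B[2][2] = -5 + 4 = -1) = -1 (attained at k = 0)
  C[1][0] = min over k of (A[1][0] + B[0][0] = -3 + 10 = 7, A[1][1] + B[1][0] = -4 + 8 = 4, A[1][2] + B[2][0] = 8 + -5 = 3) = 3 (attained at k = 2)
  C[1][1] = min over k of (A[1][0] + B[0][1] = -3 + 9 = 6, A[1][1] + B[1][1] = -4 + 2 = -2, A[1][2] + B[2][1] = 8 + -2 = 6) = -2 (attained at k = 1)
  C[1][2] = min over k of (A[1][0] + B[0][2] = -3 + -4 = -7, A[1][1] + B[1][2] = -4 + 3 = -1, A[1][2] + B[2][2] = 8 + 4 = 12) = -7 (attained at k = 0)
  C[2][0] = min over k of (A[2][0] + B[0][0] = 9 + 10 = 19, A[2][1] + B[1][0] = 2 + 8 = 10, A[2][2] + B[2][0] = 4 + -5 = -1) = -1 (attained at k = 2)
  C[2][1] = min over k of (A[2][0] + B[0][1] = 9 + 9 = 18, A[2][1] + B[1][1] = 2 + 2 = 4, A[2][2] + B[2][1] = 4 + -2 = 2) = 2 (attained at k = 2)
  C[2][2] = min over k of (A[2][0] + B[0][2] = 9 + -4 = 5, A[2][1] + B[1][2] = 2 + 3 = 5, A[2][2] + B[2][2] = 4 + 4 = 8) = 5 (attained at k = 0)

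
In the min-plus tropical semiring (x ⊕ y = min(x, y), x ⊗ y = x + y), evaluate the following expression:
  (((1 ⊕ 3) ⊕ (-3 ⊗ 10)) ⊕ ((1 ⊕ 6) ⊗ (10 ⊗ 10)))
(((1 ⊕ 3) ⊕ (-3 ⊗ 10)) ⊕ ((1 ⊕ 6) ⊗ (10 ⊗ 10))) = 1

Expand innermost to outermost. Recall ⊕ takes the minimum of its arguments and ⊗ takes their sum. Working out the expression (((1 ⊕ 3) ⊕ (-3 ⊗ 10)) ⊕ ((1 ⊕ 6) ⊗ (10 ⊗ 10))) gives 1.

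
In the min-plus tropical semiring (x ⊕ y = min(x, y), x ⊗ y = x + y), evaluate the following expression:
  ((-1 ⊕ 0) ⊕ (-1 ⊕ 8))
((-1 ⊕ 0) ⊕ (-1 ⊕ 8)) = -1

Expand innermost to outermost. Recall ⊕ takes the minimum of its arguments and ⊗ takes their sum. Working out the expression ((-1 ⊕ 0) ⊕ (-1 ⊕ 8)) gives -1.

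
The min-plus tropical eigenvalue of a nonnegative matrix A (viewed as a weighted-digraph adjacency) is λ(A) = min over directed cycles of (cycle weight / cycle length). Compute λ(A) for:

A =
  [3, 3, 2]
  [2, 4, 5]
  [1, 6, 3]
λ(A) = 3/2

Enumerate directed cycles and compute their means (weight / length). Sample:
  cycle 0 → 0: weight = 3, length = 1, mean = 3/1 ≈ 3.000
  cycle 1 → 1: weight = 4, length = 1, mean = 4/1 ≈ 4.000
  cycle 2 → 2: weight = 3, length = 1, mean = 3/1 ≈ 3.000
  cycle 0 → 1 → 0: weight = 5, length = 2, mean = 5/2 ≈ 2.500
  cycle 0 → 2 → 0: weight = 3, length = 2, mean = 3/2 ≈ 1.500
  cycle 1 → 0 → 1: weight = 5, length = 2, mean = 5/2 ≈ 2.500
Minimum mean = 1.500, attained e.g. along the cycle 0 → 2 → 0 with weight 3 and length 2. So λ(A) = 3/2 = 3/2.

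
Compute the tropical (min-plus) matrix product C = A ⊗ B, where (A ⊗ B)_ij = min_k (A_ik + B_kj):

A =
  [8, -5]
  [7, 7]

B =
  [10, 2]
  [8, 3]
A ⊗ B =
  [3, -2]
  [15, 9]

Apply the min-plus product entry-by-entry:
  C[0][0] = min over k of (A[0][0] + B[0][0] = 8 + 10 = 18, A[0][1] + B[1][0] = -5 + 8 = 3) = 3 (attained at k = 1)
  C[0][1] = min over k of (A[0][0] + B[0][1] = 8 + 2 = 10, A[0][1] + B[1][1] = -5 + 3 = -2) = -2 (attained at k = 1)
  C[1][0] = min over k of (A[1][0] + B[0][0] = 7 + 10 = 17, A[1][1] + B[1][0] = 7 + 8 = 15) = 15 (attained at k = 1)
  C[1][1] = min over k of (A[1][0] + B[0][1] = 7 + 2 = 9, A[1][1] + B[1][1] = 7 + 3 = 10) = 9 (attained at k = 0)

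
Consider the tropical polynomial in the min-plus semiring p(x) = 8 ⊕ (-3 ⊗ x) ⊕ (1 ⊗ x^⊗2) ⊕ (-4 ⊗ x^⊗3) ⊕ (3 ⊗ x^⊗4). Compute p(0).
p(0) = -4

A tropical monomial a ⊗ x^⊗i evaluates to a + i · x. Evaluating each term at x = 0:
  Term 0 contributes 8 + 0 · 0 = 8
  Term 1 contributes -3 + 1 · 0 = -3
  Term 2 contributes 1 + 2 · 0 = 1
  Term 3 contributes -4 + 3 · 0 = -4
  Term 4 contributes 3 + 4 · 0 = 3
p(0) = ⊕ of these = min[8, -3, 1, -4, 3] = -4.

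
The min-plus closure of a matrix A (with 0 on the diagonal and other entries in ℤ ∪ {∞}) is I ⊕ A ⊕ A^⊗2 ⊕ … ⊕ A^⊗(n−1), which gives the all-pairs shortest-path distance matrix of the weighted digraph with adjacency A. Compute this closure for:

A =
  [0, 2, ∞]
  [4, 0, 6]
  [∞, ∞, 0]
Closure =
  [0, 2, 8]
  [4, 0, 6]
  [∞, ∞, 0]

This is the Floyd-Warshall all-pairs shortest-path computation. For each intermediate vertex k = 0, 1, …, 2, update dist[i][j] ← min(dist[i][j], dist[i][k] + dist[k][j]). The final matrix gives, for each (i, j), the minimum total weight of any directed path from i to j (possibly empty when i = j).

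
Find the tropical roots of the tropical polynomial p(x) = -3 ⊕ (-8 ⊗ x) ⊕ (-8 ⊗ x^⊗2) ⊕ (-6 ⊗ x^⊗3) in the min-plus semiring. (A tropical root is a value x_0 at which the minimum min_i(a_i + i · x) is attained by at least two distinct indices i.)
Roots: {-2, 0, 5}

Each tropical root is a break point of the lower envelope of the lines y = a_i + i · x (there are 4 lines, with slopes 0, 1, ..., 3). Only the lines that attain the minimum somewhere contribute to roots; other lines are dominated. Here the surviving (envelope) indices are i = 3, i = 2, i = 1, i = 0.
Intersections between consecutive envelope lines give the roots: for adjacent envelope indices i < j the intersection is x = (a_i − a_j) / (j − i). Reading off the sorted break points: {-2, 0, 5}.
Verification: at each break x_0, at least two indices attain the minimum of min_i(a_i + i · x_0).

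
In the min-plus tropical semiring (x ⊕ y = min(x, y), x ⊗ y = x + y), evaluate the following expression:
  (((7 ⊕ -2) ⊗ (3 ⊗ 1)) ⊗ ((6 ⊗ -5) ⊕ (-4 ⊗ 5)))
(((7 ⊕ -2) ⊗ (3 ⊗ 1)) ⊗ ((6 ⊗ -5) ⊕ (-4 ⊗ 5))) = 3

Expand innermost to outermost. Recall ⊕ takes the minimum of its arguments and ⊗ takes their sum. Working out the expression (((7 ⊕ -2) ⊗ (3 ⊗ 1)) ⊗ ((6 ⊗ -5) ⊕ (-4 ⊗ 5))) gives 3.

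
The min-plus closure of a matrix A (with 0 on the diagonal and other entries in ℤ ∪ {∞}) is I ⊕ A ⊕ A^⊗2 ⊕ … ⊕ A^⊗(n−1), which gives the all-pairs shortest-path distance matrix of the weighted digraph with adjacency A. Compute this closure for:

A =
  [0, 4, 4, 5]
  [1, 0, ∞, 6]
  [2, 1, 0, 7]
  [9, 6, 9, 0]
Closure =
  [0, 4, 4, 5]
  [1, 0, 5, 6]
  [2, 1, 0, 7]
  [7, 6, 9, 0]

This is the Floyd-Warshall all-pairs shortest-path computation. For each intermediate vertex k = 0, 1, …, 3, update dist[i][j] ← min(dist[i][j], dist[i][k] + dist[k][j]). The final matrix gives, for each (i, j), the minimum total weight of any directed path from i to j (possibly empty when i = j).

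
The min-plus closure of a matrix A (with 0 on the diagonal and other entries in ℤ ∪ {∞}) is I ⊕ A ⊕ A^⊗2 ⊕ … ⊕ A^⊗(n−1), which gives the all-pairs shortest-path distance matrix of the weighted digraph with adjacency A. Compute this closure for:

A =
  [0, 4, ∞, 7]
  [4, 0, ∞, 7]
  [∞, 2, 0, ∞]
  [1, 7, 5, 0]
Closure =
  [0, 4, 12, 7]
  [4, 0, 12, 7]
  [6, 2, 0, 9]
  [1, 5, 5, 0]

This is the Floyd-Warshall all-pairs shortest-path computation. For each intermediate vertex k = 0, 1, …, 3, update dist[i][j] ← min(dist[i][j], dist[i][k] + dist[k][j]). The final matrix gives, for each (i, j), the minimum total weight of any directed path from i to j (possibly empty when i = j).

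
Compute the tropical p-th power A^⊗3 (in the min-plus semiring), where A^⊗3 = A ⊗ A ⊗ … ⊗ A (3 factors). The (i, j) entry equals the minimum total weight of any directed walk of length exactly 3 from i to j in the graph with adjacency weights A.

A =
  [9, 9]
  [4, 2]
A^⊗3 =
  [15, 13]
  [8, 6]

Each entry (A^⊗3)_ij equals the minimum over all length-3 walks i = v_0 → v_1 → … → v_3 = j of Σ_t A[v_t][v_{t+1}]. For example, for (i, j) = (0, 1) we minimise over 4 possible intermediate vertex sequences; the minimum is 13, attained along the walk 0 → 1 → 1 → 1.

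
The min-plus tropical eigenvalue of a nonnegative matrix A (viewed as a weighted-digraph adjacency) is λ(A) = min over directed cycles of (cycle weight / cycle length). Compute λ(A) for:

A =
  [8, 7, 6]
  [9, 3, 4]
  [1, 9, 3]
λ(A) = 3

Enumerate directed cycles and compute their means (weight / length). Sample:
  cycle 0 → 0: weight = 8, length = 1, mean = 8/1 ≈ 8.000
  cycle 1 → 1: weight = 3, length = 1, mean = 3/1 ≈ 3.000
  cycle 2 → 2: weight = 3, length = 1, mean = 3/1 ≈ 3.000
  cycle 0 → 1 → 0: weight = 16, length = 2, mean = 16/2 ≈ 8.000
  cycle 0 → 2 → 0: weight = 7, length = 2, mean = 7/2 ≈ 3.500
  cycle 1 → 0 → 1: weight = 16, length = 2, mean = 16/2 ≈ 8.000
Minimum mean = 3.000, attained e.g. along the cycle 1 → 1 with weight 3 and length 1. So λ(A) = 3/1 = 3.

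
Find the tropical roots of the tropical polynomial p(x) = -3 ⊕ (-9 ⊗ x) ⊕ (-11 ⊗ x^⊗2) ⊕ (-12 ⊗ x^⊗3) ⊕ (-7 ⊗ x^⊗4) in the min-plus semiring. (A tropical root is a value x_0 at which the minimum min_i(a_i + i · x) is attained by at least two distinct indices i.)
Roots: {-5, 1, 2, 6}

Each tropical root is a break point of the lower envelope of the lines y = a_i + i · x (there are 5 lines, with slopes 0, 1, ..., 4). Only the lines that attain the minimum somewhere contribute to roots; other lines are dominated. Here the surviving (envelope) indices are i = 4, i = 3, i = 2, i = 1, i = 0.
Intersections between consecutive envelope lines give the roots: for adjacent envelope indices i < j the intersection is x = (a_i − a_j) / (j − i). Reading off the sorted break points: {-5, 1, 2, 6}.
Verification: at each break x_0, at least two indices attain the minimum of min_i(a_i + i · x_0).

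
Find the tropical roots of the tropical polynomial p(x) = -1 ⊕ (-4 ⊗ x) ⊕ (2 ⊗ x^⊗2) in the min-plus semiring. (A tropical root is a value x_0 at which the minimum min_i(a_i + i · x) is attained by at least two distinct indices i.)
Roots: {-6, 3}

Each tropical root is a break point of the lower envelope of the lines y = a_i + i · x (there are 3 lines, with slopes 0, 1, ..., 2). Only the lines that attain the minimum somewhere contribute to roots; other lines are dominated. Here the surviving (envelope) indices are i = 2, i = 1, i = 0.
Intersections between consecutive envelope lines give the roots: for adjacent envelope indices i < j the intersection is x = (a_i − a_j) / (j − i). Reading off the sorted break points: {-6, 3}.
Verification: at each break x_0, at least two indices attain the minimum of min_i(a_i + i · x_0).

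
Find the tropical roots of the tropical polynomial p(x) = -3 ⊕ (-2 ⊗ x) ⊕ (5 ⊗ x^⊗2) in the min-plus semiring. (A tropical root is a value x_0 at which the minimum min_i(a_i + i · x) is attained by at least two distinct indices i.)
Roots: {-7, -1}

Each tropical root is a break point of the lower envelope of the lines y = a_i + i · x (there are 3 lines, with slopes 0, 1, ..., 2). Only the lines that attain the minimum somewhere contribute to roots; other lines are dominated. Here the surviving (envelope) indices are i = 2, i = 1, i = 0.
Intersections between consecutive envelope lines give the roots: for adjacent envelope indices i < j the intersection is x = (a_i − a_j) / (j − i). Reading off the sorted break points: {-7, -1}.
Verification: at each break x_0, at least two indices attain the minimum of min_i(a_i + i · x_0).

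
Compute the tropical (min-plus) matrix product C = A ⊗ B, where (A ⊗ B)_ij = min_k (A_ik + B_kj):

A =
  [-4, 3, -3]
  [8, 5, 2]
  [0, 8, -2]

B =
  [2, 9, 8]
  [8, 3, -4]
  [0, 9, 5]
A ⊗ B =
  [-3, 5, -1]
  [2, 8, 1]
  [-2, 7, 3]

Apply the min-plus product entry-by-entry:
  C[0][0] = min over k of (A[0][0] + B[0][0] = -4 + 2 = -2, A[0][1] + B[1][0] = 3 + 8 = 11, A[0][2] + B[2][0] = -3 + 0 = -3) = -3 (attained at k = 2)
  C[0][1] = min over k of (A[0][0] + B[0][1] = -4 + 9 = 5, A[0][1] + B[1][1] = 3 + 3 = 6, A[0][2] + B[2][1] = -3 + 9 = 6) = 5 (attained at k = 0)
  C[0][2] = min over k of (A[0][0] + B[0][2] = -4 + 8 = 4, A[0][1] + B[1][2] = 3 + -4 = -1, A[0][2] + B[2][2] = -3 + 5 = 2) = -1 (attained at k = 1)
  C[1][0] = min over k of (A[1][0] + B[0][0] = 8 + 2 = 10, A[1][1] + B[1][0] = 5 + 8 = 13, A[1][2] + B[2][0] = 2 + 0 = 2) = 2 (attained at k = 2)
  C[1][1] = min over k of (A[1][0] + B[0][1] = 8 + 9 = 17, A[1][1] + B[1][1] = 5 + 3 = 8, A[1][2] + B[2][1] = 2 + 9 = 11) = 8 (attained at k = 1)
  C[1][2] = min over k of (A[1][0] + B[0][2] = 8 + 8 = 16, A[1][1] + B[1][2] = 5 + -4 = 1, A[1][2] + B[2][2] = 2 + 5 = 7) = 1 (attained at k = 1)
  C[2][0] = min over k of (A[2][0] + B[0][0] = 0 + 2 = 2, A[2][1] + B[1][0] = 8 + 8 = 16, A[2][2] + B[2][0] = -2 + 0 = -2) = -2 (attained at k = 2)
  C[2][1] = min over k of (A[2][0] + B[0][1] = 0 + 9 = 9, A[2][1] + B[1][1] = 8 + 3 = 11, A[2][2] + B[2][1] = -2 + 9 = 7) = 7 (attained at k = 2)
  C[2][2] = min over k of (A[2][0] + B[0][2] = 0 + 8 = 8, A[2][1] + B[1][2] = 8 + -4 = 4, A[2][2] + B[2][2] = -2 + 5 = 3) = 3 (attained at k = 2)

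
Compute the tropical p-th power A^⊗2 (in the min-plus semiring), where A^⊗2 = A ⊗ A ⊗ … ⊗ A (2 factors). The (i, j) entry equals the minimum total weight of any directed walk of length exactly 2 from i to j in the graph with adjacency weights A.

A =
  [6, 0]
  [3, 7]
A^⊗2 =
  [3, 6]
  [9, 3]

Each entry (A^⊗2)_ij equals the minimum over all length-2 walks i = v_0 → v_1 → … → v_2 = j of Σ_t A[v_t][v_{t+1}]. For example, for (i, j) = (0, 1) we minimise over 2 possible intermediate vertex sequences; the minimum is 6, attained along the walk 0 → 0 → 1.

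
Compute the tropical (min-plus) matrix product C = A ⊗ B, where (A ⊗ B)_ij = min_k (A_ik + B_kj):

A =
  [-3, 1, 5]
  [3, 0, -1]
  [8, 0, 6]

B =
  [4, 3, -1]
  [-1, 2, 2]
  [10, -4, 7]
A ⊗ B =
  [0, 0, -4]
  [-1, -5, 2]
  [-1, 2, 2]

Apply the min-plus product entry-by-entry:
  C[0][0] = min over k of (A[0][0] + B[0][0] = -3 + 4 = 1, A[0][1] + B[1][0] = 1 + -1 = 0, A[0][2] + B[2][0] = 5 + 10 = 15) = 0 (attained at k = 1)
  C[0][1] = min over k of (A[0][0] + B[0][1] = -3 + 3 = 0, A[0][1] + B[1][1] = 1 + 2 = 3, A[0][2] + B[2][1] = 5 + -4 = 1) = 0 (attained at k = 0)
  C[0][2] = min over k of (A[0][0] + B[0][2] = -3 + -1 = -4, A[0][1] + B[1][2] = 1 + 2 = 3, A[0][2] + B[2][2] = 5 + 7 = 12) = -4 (attained at k = 0)
  C[1][0] = min over k of (A[1][0] + B[0][0] = 3 + 4 = 7, A[1][1] + B[1][0] = 0 + -1 = -1, A[1][2] + B[2][0] = -1 + 10 = 9) = -1 (attained at k = 1)
  C[1][1] = min over k of (A[1][0] + B[0][1] = 3 + 3 = 6, A[1][1] + B[1][1] = 0 + 2 = 2, A[1][2] + B[2][1] = -1 + -4 = -5) = -5 (attained at k = 2)
  C[1][2] = min over k of (A[1][0] + B[0][2] = 3 + -1 = 2, A[1][1] + B[1][2] = 0 + 2 = 2, A[1][2] + B[2][2] = -1 + 7 = 6) = 2 (attained at k = 0)
  C[2][0] = min over k of (A[2][0] + B[0][0] = 8 + 4 = 12, A[2][1] + B[1][0] = 0 + -1 = -1, A[2][2] + B[2][0] = 6 + 10 = 16) = -1 (attained at k = 1)
  C[2][1] = min over k of (A[2][0] + B[0][1] = 8 + 3 = 11, A[2][1] + B[1][1] = 0 + 2 = 2, A[2][2] + B[2][1] = 6 + -4 = 2) = 2 (attained at k = 1)
  C[2][2] = min over k of (A[2][0] + B[0][2] = 8 + -1 = 7, A[2][1] + B[1][2] = 0 + 2 = 2, A[2][2] + B[2][2] = 6 + 7 = 13) = 2 (attained at k = 1)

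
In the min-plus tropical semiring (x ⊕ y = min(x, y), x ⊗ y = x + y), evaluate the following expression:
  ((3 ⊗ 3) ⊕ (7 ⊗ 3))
((3 ⊗ 3) ⊕ (7 ⊗ 3)) = 6

Expand innermost to outermost. Recall ⊕ takes the minimum of its arguments and ⊗ takes their sum. Working out the expression ((3 ⊗ 3) ⊕ (7 ⊗ 3)) gives 6.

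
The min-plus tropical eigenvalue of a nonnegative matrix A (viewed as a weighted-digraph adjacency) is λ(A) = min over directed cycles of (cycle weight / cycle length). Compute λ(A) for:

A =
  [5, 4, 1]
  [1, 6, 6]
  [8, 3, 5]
λ(A) = 5/3

Enumerate directed cycles and compute their means (weight / length). Sample:
  cycle 0 → 0: weight = 5, length = 1, mean = 5/1 ≈ 5.000
  cycle 1 → 1: weight = 6, length = 1, mean = 6/1 ≈ 6.000
  cycle 2 → 2: weight = 5, length = 1, mean = 5/1 ≈ 5.000
  cycle 0 → 1 → 0: weight = 5, length = 2, mean = 5/2 ≈ 2.500
  cycle 0 → 2 → 0: weight = 9, length = 2, mean = 9/2 ≈ 4.500
  cycle 1 → 0 → 1: weight = 5, length = 2, mean = 5/2 ≈ 2.500
Minimum mean = 1.667, attained e.g. along the cycle 0 → 2 → 1 → 0 with weight 5 and length 3. So λ(A) = 5/3 = 5/3.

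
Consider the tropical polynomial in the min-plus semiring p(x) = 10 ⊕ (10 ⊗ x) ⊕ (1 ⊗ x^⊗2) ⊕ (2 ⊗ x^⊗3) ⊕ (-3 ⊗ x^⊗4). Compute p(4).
p(4) = 9

A tropical monomial a ⊗ x^⊗i evaluates to a + i · x. Evaluating each term at x = 4:
  Term 0 contributes 10 + 0 · 4 = 10
  Term 1 contributes 10 + 1 · 4 = 14
  Term 2 contributes 1 + 2 · 4 = 9
  Term 3 contributes 2 + 3 · 4 = 14
  Term 4 contributes -3 + 4 · 4 = 13
p(4) = ⊕ of these = min[10, 14, 9, 14, 13] = 9.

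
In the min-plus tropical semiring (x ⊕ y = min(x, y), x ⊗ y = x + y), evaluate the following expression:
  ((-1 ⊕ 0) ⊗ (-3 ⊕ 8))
((-1 ⊕ 0) ⊗ (-3 ⊕ 8)) = -4

Expand innermost to outermost. Recall ⊕ takes the minimum of its arguments and ⊗ takes their sum. Working out the expression ((-1 ⊕ 0) ⊗ (-3 ⊕ 8)) gives -4.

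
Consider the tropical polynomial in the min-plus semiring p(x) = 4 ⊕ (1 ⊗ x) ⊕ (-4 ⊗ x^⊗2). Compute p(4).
p(4) = 4

A tropical monomial a ⊗ x^⊗i evaluates to a + i · x. Evaluating each term at x = 4:
  Term 0 contributes 4 + 0 · 4 = 4
  Term 1 contributes 1 + 1 · 4 = 5
  Term 2 contributes -4 + 2 · 4 = 4
p(4) = ⊕ of these = min[4, 5, 4] = 4.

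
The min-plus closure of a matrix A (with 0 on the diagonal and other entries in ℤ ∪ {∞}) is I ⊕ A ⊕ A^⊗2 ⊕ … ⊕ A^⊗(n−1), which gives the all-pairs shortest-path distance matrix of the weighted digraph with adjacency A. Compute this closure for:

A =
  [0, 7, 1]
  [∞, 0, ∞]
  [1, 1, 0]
Closure =
  [0, 2, 1]
  [∞, 0, ∞]
  [1, 1, 0]

This is the Floyd-Warshall all-pairs shortest-path computation. For each intermediate vertex k = 0, 1, …, 2, update dist[i][j] ← min(dist[i][j], dist[i][k] + dist[k][j]). The final matrix gives, for each (i, j), the minimum total weight of any directed path from i to j (possibly empty when i = j).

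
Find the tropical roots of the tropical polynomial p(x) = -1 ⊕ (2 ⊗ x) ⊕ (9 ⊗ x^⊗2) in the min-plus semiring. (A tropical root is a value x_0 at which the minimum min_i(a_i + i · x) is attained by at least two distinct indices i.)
Roots: {-7, -3}

Each tropical root is a break point of the lower envelope of the lines y = a_i + i · x (there are 3 lines, with slopes 0, 1, ..., 2). Only the lines that attain the minimum somewhere contribute to roots; other lines are dominated. Here the surviving (envelope) indices are i = 2, i = 1, i = 0.
Intersections between consecutive envelope lines give the roots: for adjacent envelope indices i < j the intersection is x = (a_i − a_j) / (j − i). Reading off the sorted break points: {-7, -3}.
Verification: at each break x_0, at least two indices attain the minimum of min_i(a_i + i · x_0).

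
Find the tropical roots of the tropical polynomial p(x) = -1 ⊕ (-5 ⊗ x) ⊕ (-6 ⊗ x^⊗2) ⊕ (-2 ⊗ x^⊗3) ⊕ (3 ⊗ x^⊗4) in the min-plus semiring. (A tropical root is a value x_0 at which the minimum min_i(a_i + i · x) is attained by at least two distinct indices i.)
Roots: {-5, -4, 1, 4}

Each tropical root is a break point of the lower envelope of the lines y = a_i + i · x (there are 5 lines, with slopes 0, 1, ..., 4). Only the lines that attain the minimum somewhere contribute to roots; other lines are dominated. Here the surviving (envelope) indices are i = 4, i = 3, i = 2, i = 1, i = 0.
Intersections between consecutive envelope lines give the roots: for adjacent envelope indices i < j the intersection is x = (a_i − a_j) / (j − i). Reading off the sorted break points: {-5, -4, 1, 4}.
Verification: at each break x_0, at least two indices attain the minimum of min_i(a_i + i · x_0).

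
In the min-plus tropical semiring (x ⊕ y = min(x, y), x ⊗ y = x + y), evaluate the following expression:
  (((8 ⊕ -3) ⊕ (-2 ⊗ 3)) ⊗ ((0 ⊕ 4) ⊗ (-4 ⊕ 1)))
(((8 ⊕ -3) ⊕ (-2 ⊗ 3)) ⊗ ((0 ⊕ 4) ⊗ (-4 ⊕ 1))) = -7

Expand innermost to outermost. Recall ⊕ takes the minimum of its arguments and ⊗ takes their sum. Working out the expression (((8 ⊕ -3) ⊕ (-2 ⊗ 3)) ⊗ ((0 ⊕ 4) ⊗ (-4 ⊕ 1))) gives -7.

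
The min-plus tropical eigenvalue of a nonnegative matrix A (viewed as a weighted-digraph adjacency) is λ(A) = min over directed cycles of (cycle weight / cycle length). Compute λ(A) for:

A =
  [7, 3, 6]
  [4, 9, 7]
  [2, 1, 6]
λ(A) = 7/2

Enumerate directed cycles and compute their means (weight / length). Sample:
  cycle 0 → 0: weight = 7, length = 1, mean = 7/1 ≈ 7.000
  cycle 1 → 1: weight = 9, length = 1, mean = 9/1 ≈ 9.000
  cycle 2 → 2: weight = 6, length = 1, mean = 6/1 ≈ 6.000
  cycle 0 → 1 → 0: weight = 7, length = 2, mean = 7/2 ≈ 3.500
  cycle 0 → 2 → 0: weight = 8, length = 2, mean = 8/2 ≈ 4.000
  cycle 1 → 0 → 1: weight = 7, length = 2, mean = 7/2 ≈ 3.500
Minimum mean = 3.500, attained e.g. along the cycle 0 → 1 → 0 with weight 7 and length 2. So λ(A) = 7/2 = 7/2.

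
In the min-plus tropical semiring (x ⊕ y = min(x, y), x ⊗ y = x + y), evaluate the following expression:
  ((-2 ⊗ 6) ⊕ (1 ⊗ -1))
((-2 ⊗ 6) ⊕ (1 ⊗ -1)) = 0

Expand innermost to outermost. Recall ⊕ takes the minimum of its arguments and ⊗ takes their sum. Working out the expression ((-2 ⊗ 6) ⊕ (1 ⊗ -1)) gives 0.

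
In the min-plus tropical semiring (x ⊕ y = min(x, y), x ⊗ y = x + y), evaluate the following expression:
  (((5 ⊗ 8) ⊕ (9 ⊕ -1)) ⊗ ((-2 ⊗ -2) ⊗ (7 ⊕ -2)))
(((5 ⊗ 8) ⊕ (9 ⊕ -1)) ⊗ ((-2 ⊗ -2) ⊗ (7 ⊕ -2))) = -7

Expand innermost to outermost. Recall ⊕ takes the minimum of its arguments and ⊗ takes their sum. Working out the expression (((5 ⊗ 8) ⊕ (9 ⊕ -1)) ⊗ ((-2 ⊗ -2) ⊗ (7 ⊕ -2))) gives -7.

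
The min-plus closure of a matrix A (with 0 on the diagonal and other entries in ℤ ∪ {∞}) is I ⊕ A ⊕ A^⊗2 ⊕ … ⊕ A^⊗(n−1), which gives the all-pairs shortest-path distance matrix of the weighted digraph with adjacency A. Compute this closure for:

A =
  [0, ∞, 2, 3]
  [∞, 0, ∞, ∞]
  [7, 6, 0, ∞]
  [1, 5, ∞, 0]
Closure =
  [0, 8, 2, 3]
  [∞, 0, ∞, ∞]
  [7, 6, 0, 10]
  [1, 5, 3, 0]

This is the Floyd-Warshall all-pairs shortest-path computation. For each intermediate vertex k = 0, 1, …, 3, update dist[i][j] ← min(dist[i][j], dist[i][k] + dist[k][j]). The final matrix gives, for each (i, j), the minimum total weight of any directed path from i to j (possibly empty when i = j).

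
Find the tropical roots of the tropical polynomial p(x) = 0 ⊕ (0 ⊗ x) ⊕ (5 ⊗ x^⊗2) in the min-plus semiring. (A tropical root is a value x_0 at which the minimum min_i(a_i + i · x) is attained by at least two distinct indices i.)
Roots: {-5, 0}

Each tropical root is a break point of the lower envelope of the lines y = a_i + i · x (there are 3 lines, with slopes 0, 1, ..., 2). Only the lines that attain the minimum somewhere contribute to roots; other lines are dominated. Here the surviving (envelope) indices are i = 2, i = 1, i = 0.
Intersections between consecutive envelope lines give the roots: for adjacent envelope indices i < j the intersection is x = (a_i − a_j) / (j − i). Reading off the sorted break points: {-5, 0}.
Verification: at each break x_0, at least two indices attain the minimum of min_i(a_i + i · x_0).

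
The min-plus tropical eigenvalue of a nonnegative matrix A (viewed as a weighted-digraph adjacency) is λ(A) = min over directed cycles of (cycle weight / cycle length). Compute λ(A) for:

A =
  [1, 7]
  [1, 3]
λ(A) = 1

Enumerate directed cycles and compute their means (weight / length). Sample:
  cycle 0 → 0: weight = 1, length = 1, mean = 1/1 ≈ 1.000
  cycle 1 → 1: weight = 3, length = 1, mean = 3/1 ≈ 3.000
  cycle 0 → 1 → 0: weight = 8, length = 2, mean = 8/2 ≈ 4.000
  cycle 1 → 0 → 1: weight = 8, length = 2, mean = 8/2 ≈ 4.000
Minimum mean = 1.000, attained e.g. along the cycle 0 → 0 with weight 1 and length 1. So λ(A) = 1/1 = 1.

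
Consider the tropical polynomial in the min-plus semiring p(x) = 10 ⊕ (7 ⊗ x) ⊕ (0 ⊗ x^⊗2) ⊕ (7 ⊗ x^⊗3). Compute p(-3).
p(-3) = -6

A tropical monomial a ⊗ x^⊗i evaluates to a + i · x. Evaluating each term at x = -3:
  Term 0 contributes 10 + 0 · -3 = 10
  Term 1 contributes 7 + 1 · -3 = 4
  Term 2 contributes 0 + 2 · -3 = -6
  Term 3 contributes 7 + 3 · -3 = -2
p(-3) = ⊕ of these = min[10, 4, -6, -2] = -6.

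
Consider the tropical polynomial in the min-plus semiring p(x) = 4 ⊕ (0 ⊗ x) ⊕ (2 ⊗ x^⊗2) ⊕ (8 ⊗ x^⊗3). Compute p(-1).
p(-1) = -1

A tropical monomial a ⊗ x^⊗i evaluates to a + i · x. Evaluating each term at x = -1:
  Term 0 contributes 4 + 0 · -1 = 4
  Term 1 contributes 0 + 1 · -1 = -1
  Term 2 contributes 2 + 2 · -1 = 0
  Term 3 contributes 8 + 3 · -1 = 5
p(-1) = ⊕ of these = min[4, -1, 0, 5] = -1.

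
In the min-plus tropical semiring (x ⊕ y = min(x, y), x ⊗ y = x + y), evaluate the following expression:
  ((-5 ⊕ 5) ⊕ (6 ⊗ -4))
((-5 ⊕ 5) ⊕ (6 ⊗ -4)) = -5

Expand innermost to outermost. Recall ⊕ takes the minimum of its arguments and ⊗ takes their sum. Working out the expression ((-5 ⊕ 5) ⊕ (6 ⊗ -4)) gives -5.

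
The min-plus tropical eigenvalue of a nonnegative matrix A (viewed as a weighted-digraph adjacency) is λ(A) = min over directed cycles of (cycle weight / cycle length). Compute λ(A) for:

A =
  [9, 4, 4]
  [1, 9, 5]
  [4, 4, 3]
λ(A) = 5/2

Enumerate directed cycles and compute their means (weight / length). Sample:
  cycle 0 → 0: weight = 9, length = 1, mean = 9/1 ≈ 9.000
  cycle 1 → 1: weight = 9, length = 1, mean = 9/1 ≈ 9.000
  cycle 2 → 2: weight = 3, length = 1, mean = 3/1 ≈ 3.000
  cycle 0 → 1 → 0: weight = 5, length = 2, mean = 5/2 ≈ 2.500
  cycle 0 → 2 → 0: weight = 8, length = 2, mean = 8/2 ≈ 4.000
  cycle 1 → 0 → 1: weight = 5, length = 2, mean = 5/2 ≈ 2.500
Minimum mean = 2.500, attained e.g. along the cycle 0 → 1 → 0 with weight 5 and length 2. So λ(A) = 5/2 = 5/2.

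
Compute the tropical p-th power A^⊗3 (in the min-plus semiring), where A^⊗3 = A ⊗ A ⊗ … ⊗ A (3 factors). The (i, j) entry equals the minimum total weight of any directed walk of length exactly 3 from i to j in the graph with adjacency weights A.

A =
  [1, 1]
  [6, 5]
A^⊗3 =
  [3, 3]
  [8, 8]

Each entry (A^⊗3)_ij equals the minimum over all length-3 walks i = v_0 → v_1 → … → v_3 = j of Σ_t A[v_t][v_{t+1}]. For example, for (i, j) = (0, 1) we minimise over 4 possible intermediate vertex sequences; the minimum is 3, attained along the walk 0 → 0 → 0 → 1.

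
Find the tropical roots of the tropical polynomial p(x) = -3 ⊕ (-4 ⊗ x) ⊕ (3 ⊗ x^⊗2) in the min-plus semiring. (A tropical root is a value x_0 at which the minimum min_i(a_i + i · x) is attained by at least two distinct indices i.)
Roots: {-7, 1}

Each tropical root is a break point of the lower envelope of the lines y = a_i + i · x (there are 3 lines, with slopes 0, 1, ..., 2). Only the lines that attain the minimum somewhere contribute to roots; other lines are dominated. Here the surviving (envelope) indices are i = 2, i = 1, i = 0.
Intersections between consecutive envelope lines give the roots: for adjacent envelope indices i < j the intersection is x = (a_i − a_j) / (j − i). Reading off the sorted break points: {-7, 1}.
Verification: at each break x_0, at least two indices attain the minimum of min_i(a_i + i · x_0).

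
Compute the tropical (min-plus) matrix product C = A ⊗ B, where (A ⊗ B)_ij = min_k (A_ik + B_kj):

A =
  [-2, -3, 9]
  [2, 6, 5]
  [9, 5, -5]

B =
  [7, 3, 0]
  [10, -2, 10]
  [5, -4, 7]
A ⊗ B =
  [5, -5, -2]
  [9, 1, 2]
  [0, -9, 2]

Apply the min-plus product entry-by-entry:
  C[0][0] = min over k of (A[0][0] + B[0][0] = -2 + 7 = 5, A[0][1] + B[1][0] = -3 + 10 = 7, A[0][2] + B[2][0] = 9 + 5 = 14) = 5 (attained at k = 0)
  C[0][1] = min over k of (A[0][0] + B[0][1] = -2 + 3 = 1, A[0][1] + B[1][1] = -3 + -2 = -5, A[0][2] + B[2][1] = 9 + -4 = 5) = -5 (attained at k = 1)
  C[0][2] = min over k of (A[0][0] + B[0][2] = -2 + 0 = -2, A[0][1] + B[1][2] = -3 + 10 = 7, A[0][2] + B[2][2] = 9 + 7 = 16) = -2 (attained at k = 0)
  C[1][0] = min over k of (A[1][0] + B[0][0] = 2 + 7 = 9, A[1][1] + B[1][0] = 6 + 10 = 16, A[1][2] + B[2][0] = 5 + 5 = 10) = 9 (attained at k = 0)
  C[1][1] = min over k of (A[1][0] + B[0][1] = 2 + 3 = 5, A[1][1] + B[1][1] = 6 + -2 = 4, A[1][2] + B[2][1] = 5 + -4 = 1) = 1 (attained at k = 2)
  C[1][2] = min over k of (A[1][0] + B[0][2] = 2 + 0 = 2, A[1][1] + B[1][2] = 6 + 10 = 16, A[1][2] + B[2][2] = 5 + 7 = 12) = 2 (attained at k = 0)
  C[2][0] = min over k of (A[2][0] + B[0][0] = 9 + 7 = 16, A[2][1] + B[1][0] = 5 + 10 = 15, A[2][2] + B[2][0] = -5 + 5 = 0) = 0 (attained at k = 2)
  C[2][1] = min over k of (A[2][0] + B[0][1] = 9 + 3 = 12, A[2][1] + B[1][1] = 5 + -2 = 3, A[2][2] + B[2][1] = -5 + -4 = -9) = -9 (attained at k = 2)
  C[2][2] = min over k of (A[2][0] + B[0][2] = 9 + 0 = 9, A[2][1] + B[1][2] = 5 + 10 = 15, A[2][2] + B[2][2] = -5 + 7 = 2) = 2 (attained at k = 2)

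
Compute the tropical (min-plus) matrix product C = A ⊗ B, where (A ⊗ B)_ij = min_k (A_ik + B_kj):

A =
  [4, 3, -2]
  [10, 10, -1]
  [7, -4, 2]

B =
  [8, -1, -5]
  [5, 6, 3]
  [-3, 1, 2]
A ⊗ B =
  [-5, -1, -1]
  [-4, 0, 1]
  [-1, 2, -1]

Apply the min-plus product entry-by-entry:
  C[0][0] = min over k of (A[0][0] + B[0][0] = 4 + 8 = 12, A[0][1] + B[1][0] = 3 + 5 = 8, A[0][2] + B[2][0] = -2 + -3 = -5) = -5 (attained at k = 2)
  C[0][1] = min over k of (A[0][0] + B[0][1] = 4 + -1 = 3, A[0][1] + B[1][1] = 3 + 6 = 9, A[0][2] + B[2][1] = -2 + 1 = -1) = -1 (attained at k = 2)
  C[0][2] = min over k of (A[0][0] + B[0][2] = 4 + -5 = -1, A[0][1] + B[1][2] = 3 + 3 = 6, A[0][2] + B[2][2] = -2 + 2 = 0) = -1 (attained at k = 0)
  C[1][0] = min over k of (A[1][0] + B[0][0] = 10 + 8 = 18, A[1][1] + B[1][0] = 10 + 5 = 15, A[1][2] + B[2][0] = -1 + -3 = -4) = -4 (attained at k = 2)
  C[1][1] = min over k of (A[1][0] + B[0][1] = 10 + -1 = 9, A[1][1] + B[1][1] = 10 + 6 = 16, A[1][2] + B[2][1] = -1 + 1 = 0) = 0 (attained at k = 2)
  C[1][2] = min over k of (A[1][0] + B[0][2] = 10 + -5 = 5, A[1][1] + B[1][2] = 10 + 3 = 13, A[1][2] + B[2][2] = -1 + 2 = 1) = 1 (attained at k = 2)
  C[2][0] = min over k of (A[2][0] + B[0][0] = 7 + 8 = 15, A[2][1] + B[1][0] = -4 + 5 = 1, A[2][2] + B[2][0] = 2 + -3 = -1) = -1 (attained at k = 2)
  C[2][1] = min over k of (A[2][0] + B[0][1] = 7 + -1 = 6, A[2][1] + B[1][1] = -4 + 6 = 2, A[2][2] + B[2][1] = 2 + 1 = 3) = 2 (attained at k = 1)
  C[2][2] = min over k of (A[2][0] + B[0][2] = 7 + -5 = 2, A[2][1] + B[1][2] = -4 + 3 = -1, A[2][2] + B[2][2] = 2 + 2 = 4) = -1 (attained at k = 1)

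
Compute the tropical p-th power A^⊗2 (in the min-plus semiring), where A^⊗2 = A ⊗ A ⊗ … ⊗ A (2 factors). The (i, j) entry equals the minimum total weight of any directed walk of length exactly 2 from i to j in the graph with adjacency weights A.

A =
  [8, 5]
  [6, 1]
A^⊗2 =
  [11, 6]
  [7, 2]

Each entry (A^⊗2)_ij equals the minimum over all length-2 walks i = v_0 → v_1 → … → v_2 = j of Σ_t A[v_t][v_{t+1}]. For example, for (i, j) = (0, 1) we minimise over 2 possible intermediate vertex sequences; the minimum is 6, attained along the walk 0 → 1 → 1.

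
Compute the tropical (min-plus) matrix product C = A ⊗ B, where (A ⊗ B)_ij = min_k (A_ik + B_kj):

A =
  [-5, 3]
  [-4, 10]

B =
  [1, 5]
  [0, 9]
A ⊗ B =
  [-4, 0]
  [-3, 1]

Apply the min-plus product entry-by-entry:
  C[0][0] = min over k of (A[0][0] + B[0][0] = -5 + 1 = -4, A[0][1] + B[1][0] = 3 + 0 = 3) = -4 (attained at k = 0)
  C[0][1] = min over k of (A[0][0] + B[0][1] = -5 + 5 = 0, A[0][1] + B[1][1] = 3 + 9 = 12) = 0 (attained at k = 0)
  C[1][0] = min over k of (A[1][0] + B[0][0] = -4 + 1 = -3, A[1][1] + B[1][0] = 10 + 0 = 10) = -3 (attained at k = 0)
  C[1][1] = min over k of (A[1][0] + B[0][1] = -4 + 5 = 1, A[1][1] + B[1][1] = 10 + 9 = 19) = 1 (attained at k = 0)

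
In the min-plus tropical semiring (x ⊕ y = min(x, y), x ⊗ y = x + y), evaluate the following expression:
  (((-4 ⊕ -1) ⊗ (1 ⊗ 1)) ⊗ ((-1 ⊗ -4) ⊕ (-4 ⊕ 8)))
(((-4 ⊕ -1) ⊗ (1 ⊗ 1)) ⊗ ((-1 ⊗ -4) ⊕ (-4 ⊕ 8))) = -7

Expand innermost to outermost. Recall ⊕ takes the minimum of its arguments and ⊗ takes their sum. Working out the expression (((-4 ⊕ -1) ⊗ (1 ⊗ 1)) ⊗ ((-1 ⊗ -4) ⊕ (-4 ⊕ 8))) gives -7.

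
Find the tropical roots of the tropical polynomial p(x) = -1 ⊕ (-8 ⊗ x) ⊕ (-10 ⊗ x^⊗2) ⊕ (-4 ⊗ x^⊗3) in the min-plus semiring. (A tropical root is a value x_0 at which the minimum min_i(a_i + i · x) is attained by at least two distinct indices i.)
Roots: {-6, 2, 7}

Each tropical root is a break point of the lower envelope of the lines y = a_i + i · x (there are 4 lines, with slopes 0, 1, ..., 3). Only the lines that attain the minimum somewhere contribute to roots; other lines are dominated. Here the surviving (envelope) indices are i = 3, i = 2, i = 1, i = 0.
Intersections between consecutive envelope lines give the roots: for adjacent envelope indices i < j the intersection is x = (a_i − a_j) / (j − i). Reading off the sorted break points: {-6, 2, 7}.
Verification: at each break x_0, at least two indices attain the minimum of min_i(a_i + i · x_0).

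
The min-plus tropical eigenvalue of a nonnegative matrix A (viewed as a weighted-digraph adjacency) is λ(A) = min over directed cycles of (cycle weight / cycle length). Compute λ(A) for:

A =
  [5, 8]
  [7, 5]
λ(A) = 5

Enumerate directed cycles and compute their means (weight / length). Sample:
  cycle 0 → 0: weight = 5, length = 1, mean = 5/1 ≈ 5.000
  cycle 1 → 1: weight = 5, length = 1, mean = 5/1 ≈ 5.000
  cycle 0 → 1 → 0: weight = 15, length = 2, mean = 15/2 ≈ 7.500
  cycle 1 → 0 → 1: weight = 15, length = 2, mean = 15/2 ≈ 7.500
Minimum mean = 5.000, attained e.g. along the cycle 0 → 0 with weight 5 and length 1. So λ(A) = 5/1 = 5.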